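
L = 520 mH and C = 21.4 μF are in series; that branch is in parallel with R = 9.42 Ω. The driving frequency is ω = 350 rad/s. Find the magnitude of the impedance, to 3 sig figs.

9.25 Ω

X_L = ωL = 182 Ω
X_C = 1/(ωC) = 134 Ω
Branch 1: Z₁ = R = 9.42 Ω
Branch 2 (series LC): Z₂ = j(X_L − X_C) = j48.5 Ω
Parallel: Z = Z₁Z₂/(Z₁+Z₂), |Z| = 9.25 Ω, ∠Z = 11.0°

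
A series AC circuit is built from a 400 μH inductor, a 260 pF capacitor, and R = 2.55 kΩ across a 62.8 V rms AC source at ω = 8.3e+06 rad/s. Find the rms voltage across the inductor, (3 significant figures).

X_L = ωL = 3320 Ω
X_C = 1/(ωC) = 463 Ω
Net reactance X = X_L − X_C = 2860 Ω
Z = 2550 + j2860 Ω
|Z| = √(2550² + 2860²) = 3830 Ω
I = V/|Z| = 16.4 mA
V_L = I·|Z_L| = 0.0164 × 3320 = 54.4 V

54.4 V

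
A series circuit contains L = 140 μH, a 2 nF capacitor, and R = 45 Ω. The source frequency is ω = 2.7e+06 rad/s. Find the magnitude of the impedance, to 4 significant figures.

198.0 Ω

X_L = ωL = 378.0 Ω
X_C = 1/(ωC) = 185.2 Ω
Net reactance X = X_L − X_C = 192.8 Ω
Z = 45.00 + j192.8 Ω
|Z| = √(45.00² + 192.8²) = 198.0 Ω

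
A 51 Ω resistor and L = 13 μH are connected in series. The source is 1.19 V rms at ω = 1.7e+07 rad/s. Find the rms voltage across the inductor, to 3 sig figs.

X_L = ωL = 221 Ω
Z = 51.0 + j221 Ω
|Z| = √(51.0² + 221²) = 227 Ω
I = V/|Z| = 5.25 mA
V_L = I·|Z_L| = 0.00525 × 221 = 1.16 V

1.16 V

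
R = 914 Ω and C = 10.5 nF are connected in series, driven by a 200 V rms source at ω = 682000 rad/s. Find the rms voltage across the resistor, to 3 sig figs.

X_C = 1/(ωC) = 140 Ω
Z = 914 − j140 Ω
|Z| = √(914² + 140²) = 925 Ω
I = V/|Z| = 216 mA
V_R = I·|Z_R| = 0.216 × 914 = 198 V

198 V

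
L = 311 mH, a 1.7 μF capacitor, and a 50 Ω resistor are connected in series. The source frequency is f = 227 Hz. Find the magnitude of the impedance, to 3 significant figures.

58.9 Ω

ω = 2πf = 1426 rad/s
X_L = ωL = 444 Ω
X_C = 1/(ωC) = 412 Ω
Net reactance X = X_L − X_C = 31.1 Ω
Z = 50.0 + j31.1 Ω
|Z| = √(50.0² + 31.1²) = 58.9 Ω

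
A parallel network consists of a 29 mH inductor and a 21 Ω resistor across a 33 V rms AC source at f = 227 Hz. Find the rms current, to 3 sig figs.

ω = 2πf = 1426 rad/s
X_L = ωL = 41.4 Ω
Parallel: admittances add. Y = 1/R + 1/(jωL)
Y = (0.0476 − j0.0242) S
|Y| = 0.0534 S → |Z| = 1/|Y| = 18.7 Ω, ∠Z = −∠Y = 26.9°
I = V/|Z| = 33/18.7 = 1.76 A

1.76 A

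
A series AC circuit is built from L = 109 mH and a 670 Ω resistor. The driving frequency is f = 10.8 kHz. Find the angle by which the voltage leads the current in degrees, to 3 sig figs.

84.8°

ω = 2πf = 67860 rad/s
X_L = ωL = 7400 Ω
Z = 670 + j7400 Ω
|Z| = √(670² + 7400²) = 7430 Ω
∠Z = arctan(7400/670) = 84.8°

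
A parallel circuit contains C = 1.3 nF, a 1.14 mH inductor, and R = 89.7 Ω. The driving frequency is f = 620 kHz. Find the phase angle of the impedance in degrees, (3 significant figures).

-23.5°

ω = 2πf = 3.896e+06 rad/s
X_L = ωL = 4440 Ω
X_C = 1/(ωC) = 197 Ω
Parallel: admittances add. Y = 1/R + 1/(jωL) + jωC
Y = (0.0111 + j0.00484) S
|Y| = 0.0122 S → |Z| = 1/|Y| = 82.3 Ω, ∠Z = −∠Y = -23.5°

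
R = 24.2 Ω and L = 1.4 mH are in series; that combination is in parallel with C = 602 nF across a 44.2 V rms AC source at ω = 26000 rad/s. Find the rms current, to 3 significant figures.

X_L = ωL = 36.4 Ω
X_C = 1/(ωC) = 63.9 Ω
Branch 1 (R+jX_L): Z₁ = 24.2 + j36.4 Ω, |Z₁| = 43.7 Ω
Branch 2 (−jX_C): Z₂ = −j63.9 Ω
Parallel: Z = Z₁Z₂/(Z₁+Z₂), |Z| = 76.3 Ω, ∠Z = 15.0°
I = V/|Z| = 44.2/76.3 = 580 mA

580 mA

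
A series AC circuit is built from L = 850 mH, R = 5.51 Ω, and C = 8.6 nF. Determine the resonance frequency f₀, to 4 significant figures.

ω₀ = 1/√(LC) = 1/√(0.85 × 8.6e-09) = 11700 rad/s
f₀ = ω₀/(2π) = 1.861 kHz

1.861 kHz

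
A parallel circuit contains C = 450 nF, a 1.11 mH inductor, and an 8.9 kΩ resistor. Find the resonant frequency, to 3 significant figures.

ω₀ = 1/√(LC) = 1/√(0.00111 × 4.5e-07) = 44740 rad/s
f₀ = ω₀/(2π) = 7.12 kHz

7.12 kHz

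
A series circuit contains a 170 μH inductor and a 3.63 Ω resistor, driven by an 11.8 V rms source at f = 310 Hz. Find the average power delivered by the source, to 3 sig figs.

38.0 W

ω = 2πf = 1948 rad/s
X_L = ωL = 0.331 Ω
Z = 3.63 + j0.331 Ω
|Z| = √(3.63² + 0.331²) = 3.65 Ω
∠Z = arctan(0.331/3.63) = 5.21°
I = V/|Z| = 3.24 A
P = VI cos φ = 11.8 × 3.24 × cos(5.21°) = 38.0 W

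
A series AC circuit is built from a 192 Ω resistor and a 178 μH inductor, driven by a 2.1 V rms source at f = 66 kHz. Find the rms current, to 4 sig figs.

ω = 2πf = 414700 rad/s
X_L = ωL = 73.81 Ω
Z = 192.0 + j73.81 Ω
|Z| = √(192.0² + 73.81²) = 205.7 Ω
I = V/|Z| = 2.1/205.7 = 10.21 mA

10.21 mA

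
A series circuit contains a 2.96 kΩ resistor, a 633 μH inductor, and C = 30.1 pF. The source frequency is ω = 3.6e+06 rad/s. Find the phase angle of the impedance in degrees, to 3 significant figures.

X_L = ωL = 2280 Ω
X_C = 1/(ωC) = 9230 Ω
Net reactance X = X_L − X_C = -6950 Ω
Z = 2960 − j6950 Ω
|Z| = √(2960² + 6950²) = 7550 Ω
∠Z = arctan(-6950/2960) = -66.9°

-66.9°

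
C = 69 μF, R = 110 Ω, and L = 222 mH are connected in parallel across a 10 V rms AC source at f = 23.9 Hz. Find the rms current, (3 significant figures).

ω = 2πf = 150.2 rad/s
X_L = ωL = 33.3 Ω
X_C = 1/(ωC) = 96.5 Ω
Parallel: admittances add. Y = 1/R + 1/(jωL) + jωC
Y = (0.00909 − j0.0196) S
|Y| = 0.0216 S → |Z| = 1/|Y| = 46.2 Ω, ∠Z = −∠Y = 65.2°
I = V/|Z| = 10/46.2 = 216 mA

216 mA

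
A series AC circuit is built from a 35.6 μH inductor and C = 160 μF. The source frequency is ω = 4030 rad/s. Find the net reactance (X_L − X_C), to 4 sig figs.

-1.407 Ω

X_L = ωL = 0.1435 Ω
X_C = 1/(ωC) = 1.551 Ω
X = 0.1435 − 1.551 = -1.407 Ω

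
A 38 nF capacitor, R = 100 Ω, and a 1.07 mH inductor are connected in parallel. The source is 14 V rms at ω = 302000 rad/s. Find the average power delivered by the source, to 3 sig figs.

1.96 W

X_L = ωL = 323 Ω
X_C = 1/(ωC) = 87.1 Ω
Parallel: admittances add. Y = 1/R + 1/(jωL) + jωC
Y = (0.0100 + j0.00838) S
|Y| = 0.0130 S → |Z| = 1/|Y| = 76.6 Ω, ∠Z = −∠Y = -40.0°
I = V/|Z| = 183 mA
P = VI cos φ = 14 × 0.183 × cos(-40.0°) = 1.96 W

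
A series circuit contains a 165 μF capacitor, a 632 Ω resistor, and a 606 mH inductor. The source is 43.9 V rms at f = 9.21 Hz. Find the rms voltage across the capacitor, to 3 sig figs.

7.23 V

ω = 2πf = 57.87 rad/s
X_L = ωL = 35.1 Ω
X_C = 1/(ωC) = 105 Ω
Net reactance X = X_L − X_C = -69.7 Ω
Z = 632 − j69.7 Ω
|Z| = √(632² + 69.7²) = 636 Ω
I = V/|Z| = 69.0 mA
V_C = I·|Z_C| = 0.0690 × 105 = 7.23 V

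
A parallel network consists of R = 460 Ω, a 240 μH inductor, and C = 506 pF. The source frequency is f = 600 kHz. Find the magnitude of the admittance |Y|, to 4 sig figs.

ω = 2πf = 3.77e+06 rad/s
X_L = ωL = 904.8 Ω
X_C = 1/(ωC) = 524.2 Ω
Parallel: admittances add. Y = 1/R + 1/(jωL) + jωC
Y = (0.002174 + j0.0008023) S
|Y| = 0.002317 S → |Z| = 1/|Y| = 431.5 Ω, ∠Z = −∠Y = -20.26°

2.317 mS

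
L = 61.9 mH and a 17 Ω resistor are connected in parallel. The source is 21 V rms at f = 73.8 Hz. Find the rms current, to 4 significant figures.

ω = 2πf = 463.7 rad/s
X_L = ωL = 28.70 Ω
Parallel: admittances add. Y = 1/R + 1/(jωL)
Y = (0.05882 − j0.03484) S
|Y| = 0.06837 S → |Z| = 1/|Y| = 14.63 Ω, ∠Z = −∠Y = 30.64°
I = V/|Z| = 21/14.63 = 1.436 A

1.436 A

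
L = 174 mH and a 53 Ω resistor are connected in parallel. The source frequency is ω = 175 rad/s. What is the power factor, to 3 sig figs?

X_L = ωL = 30.4 Ω
Parallel: admittances add. Y = 1/R + 1/(jωL)
Y = (0.0189 − j0.0328) S
|Y| = 0.0379 S → |Z| = 1/|Y| = 26.4 Ω, ∠Z = −∠Y = 60.1°
cos φ = cos(60.1°) = 0.498

0.498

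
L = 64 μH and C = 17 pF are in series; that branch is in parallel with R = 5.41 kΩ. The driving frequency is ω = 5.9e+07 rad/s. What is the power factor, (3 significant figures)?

0.457

X_L = ωL = 3780 Ω
X_C = 1/(ωC) = 997 Ω
Branch 1: Z₁ = R = 5410 Ω
Branch 2 (series LC): Z₂ = j(X_L − X_C) = j2780 Ω
Parallel: Z = Z₁Z₂/(Z₁+Z₂), |Z| = 2470 Ω, ∠Z = 62.8°
cos φ = cos(62.8°) = 0.457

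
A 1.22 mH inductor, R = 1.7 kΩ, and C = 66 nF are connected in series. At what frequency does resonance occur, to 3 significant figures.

17.7 kHz

ω₀ = 1/√(LC) = 1/√(0.00122 × 6.6e-08) = 111400 rad/s
f₀ = ω₀/(2π) = 17.7 kHz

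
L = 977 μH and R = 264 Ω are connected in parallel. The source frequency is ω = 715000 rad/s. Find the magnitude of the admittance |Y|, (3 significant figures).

4.05 mS

X_L = ωL = 699 Ω
Parallel: admittances add. Y = 1/R + 1/(jωL)
Y = (0.00379 − j0.00143) S
|Y| = 0.00405 S → |Z| = 1/|Y| = 247 Ω, ∠Z = −∠Y = 20.7°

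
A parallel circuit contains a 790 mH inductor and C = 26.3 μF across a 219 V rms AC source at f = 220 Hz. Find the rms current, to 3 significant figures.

ω = 2πf = 1382 rad/s
X_L = ωL = 1090 Ω
X_C = 1/(ωC) = 27.5 Ω
Parallel: admittances add. Y = 1/(jωL) + jωC
Y = (0 + j0.0354) S
|Y| = 0.0354 S → |Z| = 1/|Y| = 28.2 Ω, ∠Z = −∠Y = -90.0°
I = V/|Z| = 219/28.2 = 7.76 A

7.76 A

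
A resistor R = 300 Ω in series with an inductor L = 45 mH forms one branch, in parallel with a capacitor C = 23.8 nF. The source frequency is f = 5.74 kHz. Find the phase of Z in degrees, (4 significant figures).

-67.24°

ω = 2πf = 36070 rad/s
X_L = ωL = 1623 Ω
X_C = 1/(ωC) = 1165 Ω
Branch 1 (R+jX_L): Z₁ = 300.0 + j1623 Ω, |Z₁| = 1650 Ω
Branch 2 (−jX_C): Z₂ = −j1165 Ω
Parallel: Z = Z₁Z₂/(Z₁+Z₂), |Z| = 3512 Ω, ∠Z = -67.24°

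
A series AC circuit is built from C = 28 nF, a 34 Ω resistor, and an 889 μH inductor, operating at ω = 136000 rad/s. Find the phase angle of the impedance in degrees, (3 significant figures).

X_L = ωL = 121 Ω
X_C = 1/(ωC) = 263 Ω
Net reactance X = X_L − X_C = -142 Ω
Z = 34.0 − j142 Ω
|Z| = √(34.0² + 142²) = 146 Ω
∠Z = arctan(-142/34.0) = -76.5°

-76.5°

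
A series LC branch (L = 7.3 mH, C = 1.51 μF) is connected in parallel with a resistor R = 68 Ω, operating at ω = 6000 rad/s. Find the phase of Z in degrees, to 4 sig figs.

-45.61°

X_L = ωL = 43.80 Ω
X_C = 1/(ωC) = 110.4 Ω
Branch 1: Z₁ = R = 68.00 Ω
Branch 2 (series LC): Z₂ = j(X_L − X_C) = −j66.58 Ω
Parallel: Z = Z₁Z₂/(Z₁+Z₂), |Z| = 47.57 Ω, ∠Z = -45.61°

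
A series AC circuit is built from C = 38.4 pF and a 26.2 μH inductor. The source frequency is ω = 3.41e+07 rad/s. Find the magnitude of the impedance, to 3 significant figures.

130 Ω

X_L = ωL = 893 Ω
X_C = 1/(ωC) = 764 Ω
Net reactance X = X_L − X_C = 130 Ω
Z = j130 Ω
|Z| = √(0² + 130²) = 130 Ω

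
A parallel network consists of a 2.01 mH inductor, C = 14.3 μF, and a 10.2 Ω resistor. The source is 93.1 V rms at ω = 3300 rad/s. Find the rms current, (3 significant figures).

X_L = ωL = 6.63 Ω
X_C = 1/(ωC) = 21.2 Ω
Parallel: admittances add. Y = 1/R + 1/(jωL) + jωC
Y = (0.0980 − j0.104) S
|Y| = 0.143 S → |Z| = 1/|Y| = 7.01 Ω, ∠Z = −∠Y = 46.6°
I = V/|Z| = 93.1/7.01 = 13.3 A

13.3 A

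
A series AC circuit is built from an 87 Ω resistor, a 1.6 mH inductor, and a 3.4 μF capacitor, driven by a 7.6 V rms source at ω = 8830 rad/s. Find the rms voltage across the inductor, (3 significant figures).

1.21 V

X_L = ωL = 14.1 Ω
X_C = 1/(ωC) = 33.3 Ω
Net reactance X = X_L − X_C = -19.2 Ω
Z = 87.0 − j19.2 Ω
|Z| = √(87.0² + 19.2²) = 89.1 Ω
I = V/|Z| = 85.3 mA
V_L = I·|Z_L| = 0.0853 × 14.1 = 1.21 V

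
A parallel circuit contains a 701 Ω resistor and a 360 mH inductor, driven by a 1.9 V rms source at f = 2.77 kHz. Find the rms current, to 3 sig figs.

ω = 2πf = 17400 rad/s
X_L = ωL = 6270 Ω
Parallel: admittances add. Y = 1/R + 1/(jωL)
Y = (0.00143 − j0.000160) S
|Y| = 0.00144 S → |Z| = 1/|Y| = 697 Ω, ∠Z = −∠Y = 6.38°
I = V/|Z| = 1.9/697 = 2.73 mA

2.73 mA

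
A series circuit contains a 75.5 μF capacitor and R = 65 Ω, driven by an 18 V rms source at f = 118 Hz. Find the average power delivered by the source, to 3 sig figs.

4.63 W

ω = 2πf = 741.4 rad/s
X_C = 1/(ωC) = 17.9 Ω
Z = 65.0 − j17.9 Ω
|Z| = √(65.0² + 17.9²) = 67.4 Ω
∠Z = arctan(-17.9/65.0) = -15.4°
I = V/|Z| = 267 mA
P = VI cos φ = 18 × 0.267 × cos(-15.4°) = 4.63 W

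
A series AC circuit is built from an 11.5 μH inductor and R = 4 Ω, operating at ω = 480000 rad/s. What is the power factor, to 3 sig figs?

X_L = ωL = 5.52 Ω
Z = 4.00 + j5.52 Ω
|Z| = √(4.00² + 5.52²) = 6.82 Ω
∠Z = arctan(5.52/4.00) = 54.1°
cos φ = cos(54.1°) = 0.587

0.587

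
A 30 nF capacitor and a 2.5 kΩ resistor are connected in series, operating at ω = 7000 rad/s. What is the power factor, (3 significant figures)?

X_C = 1/(ωC) = 4760 Ω
Z = 2500 − j4760 Ω
|Z| = √(2500² + 4760²) = 5380 Ω
∠Z = arctan(-4760/2500) = -62.3°
cos φ = cos(-62.3°) = 0.465

0.465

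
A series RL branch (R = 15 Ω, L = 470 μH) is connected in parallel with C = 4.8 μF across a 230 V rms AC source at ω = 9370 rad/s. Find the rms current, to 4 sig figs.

X_L = ωL = 4.404 Ω
X_C = 1/(ωC) = 22.23 Ω
Branch 1 (R+jX_L): Z₁ = 15.00 + j4.404 Ω, |Z₁| = 15.63 Ω
Branch 2 (−jX_C): Z₂ = −j22.23 Ω
Parallel: Z = Z₁Z₂/(Z₁+Z₂), |Z| = 14.92 Ω, ∠Z = -23.71°
I = V/|Z| = 230/14.92 = 15.42 A

15.42 A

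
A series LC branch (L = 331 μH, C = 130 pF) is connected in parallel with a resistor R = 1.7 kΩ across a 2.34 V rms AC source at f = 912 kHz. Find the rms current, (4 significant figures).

4.440 mA

ω = 2πf = 5.73e+06 rad/s
X_L = ωL = 1897 Ω
X_C = 1/(ωC) = 1342 Ω
Branch 1: Z₁ = R = 1700 Ω
Branch 2 (series LC): Z₂ = j(X_L − X_C) = j554.3 Ω
Parallel: Z = Z₁Z₂/(Z₁+Z₂), |Z| = 527.0 Ω, ∠Z = 71.94°
I = V/|Z| = 2.34/527.0 = 4.440 mA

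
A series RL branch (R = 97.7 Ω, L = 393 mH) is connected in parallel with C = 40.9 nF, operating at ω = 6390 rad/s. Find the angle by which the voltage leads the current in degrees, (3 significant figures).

83.5°

X_L = ωL = 2510 Ω
X_C = 1/(ωC) = 3830 Ω
Branch 1 (R+jX_L): Z₁ = 97.7 + j2510 Ω, |Z₁| = 2510 Ω
Branch 2 (−jX_C): Z₂ = −j3830 Ω
Parallel: Z = Z₁Z₂/(Z₁+Z₂), |Z| = 7290 Ω, ∠Z = 83.5°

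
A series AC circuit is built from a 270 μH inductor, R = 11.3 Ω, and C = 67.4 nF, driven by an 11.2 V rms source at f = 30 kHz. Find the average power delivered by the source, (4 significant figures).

1.572 W

ω = 2πf = 188500 rad/s
X_L = ωL = 50.89 Ω
X_C = 1/(ωC) = 78.71 Ω
Net reactance X = X_L − X_C = -27.82 Ω
Z = 11.30 − j27.82 Ω
|Z| = √(11.30² + 27.82²) = 30.03 Ω
∠Z = arctan(-27.82/11.30) = -67.89°
I = V/|Z| = 373.0 mA
P = VI cos φ = 11.2 × 0.3730 × cos(-67.89°) = 1.572 W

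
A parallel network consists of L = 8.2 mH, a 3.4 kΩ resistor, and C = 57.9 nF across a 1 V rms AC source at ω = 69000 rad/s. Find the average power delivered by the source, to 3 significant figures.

X_L = ωL = 566 Ω
X_C = 1/(ωC) = 250 Ω
Parallel: admittances add. Y = 1/R + 1/(jωL) + jωC
Y = (0.000294 + j0.00223) S
|Y| = 0.00225 S → |Z| = 1/|Y| = 445 Ω, ∠Z = −∠Y = -82.5°
I = V/|Z| = 2.25 mA
P = VI cos φ = 1 × 0.00225 × cos(-82.5°) = 294 μW

294 μW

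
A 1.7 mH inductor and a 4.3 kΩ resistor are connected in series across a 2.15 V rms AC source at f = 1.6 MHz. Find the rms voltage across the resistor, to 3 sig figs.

0.525 V

ω = 2πf = 1.005e+07 rad/s
X_L = ωL = 17100 Ω
Z = 4300 + j17100 Ω
|Z| = √(4300² + 17100²) = 17600 Ω
I = V/|Z| = 122 μA
V_R = I·|Z_R| = 0.000122 × 4300 = 0.525 V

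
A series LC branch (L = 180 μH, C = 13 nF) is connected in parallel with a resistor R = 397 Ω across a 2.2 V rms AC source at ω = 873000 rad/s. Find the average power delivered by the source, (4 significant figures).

12.19 mW

X_L = ωL = 157.1 Ω
X_C = 1/(ωC) = 88.11 Ω
Branch 1: Z₁ = R = 397.0 Ω
Branch 2 (series LC): Z₂ = j(X_L − X_C) = j69.03 Ω
Parallel: Z = Z₁Z₂/(Z₁+Z₂), |Z| = 68.01 Ω, ∠Z = 80.14°
I = V/|Z| = 32.35 mA
P = VI cos φ = 2.2 × 0.03235 × cos(80.14°) = 12.19 mW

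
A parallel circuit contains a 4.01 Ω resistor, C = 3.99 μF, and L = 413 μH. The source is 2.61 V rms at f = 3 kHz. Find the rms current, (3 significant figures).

666 mA

ω = 2πf = 18850 rad/s
X_L = ωL = 7.78 Ω
X_C = 1/(ωC) = 13.3 Ω
Parallel: admittances add. Y = 1/R + 1/(jωL) + jωC
Y = (0.249 − j0.0532) S
|Y| = 0.255 S → |Z| = 1/|Y| = 3.92 Ω, ∠Z = −∠Y = 12.1°
I = V/|Z| = 2.61/3.92 = 666 mA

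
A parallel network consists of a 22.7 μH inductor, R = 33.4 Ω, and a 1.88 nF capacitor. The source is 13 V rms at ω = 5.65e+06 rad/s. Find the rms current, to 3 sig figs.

X_L = ωL = 128 Ω
X_C = 1/(ωC) = 94.1 Ω
Parallel: admittances add. Y = 1/R + 1/(jωL) + jωC
Y = (0.0299 + j0.00283) S
|Y| = 0.0301 S → |Z| = 1/|Y| = 33.3 Ω, ∠Z = −∠Y = -5.39°
I = V/|Z| = 13/33.3 = 391 mA

391 mA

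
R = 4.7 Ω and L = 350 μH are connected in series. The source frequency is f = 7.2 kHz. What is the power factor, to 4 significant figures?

ω = 2πf = 45240 rad/s
X_L = ωL = 15.83 Ω
Z = 4.700 + j15.83 Ω
|Z| = √(4.700² + 15.83²) = 16.52 Ω
∠Z = arctan(15.83/4.700) = 73.47°
cos φ = cos(73.47°) = 0.2846

0.2846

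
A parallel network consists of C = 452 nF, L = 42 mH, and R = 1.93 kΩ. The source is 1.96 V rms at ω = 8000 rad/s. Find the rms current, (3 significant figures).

1.61 mA

X_L = ωL = 336 Ω
X_C = 1/(ωC) = 277 Ω
Parallel: admittances add. Y = 1/R + 1/(jωL) + jωC
Y = (0.000518 + j0.000640) S
|Y| = 0.000823 S → |Z| = 1/|Y| = 1210 Ω, ∠Z = −∠Y = -51.0°
I = V/|Z| = 1.96/1210 = 1.61 mA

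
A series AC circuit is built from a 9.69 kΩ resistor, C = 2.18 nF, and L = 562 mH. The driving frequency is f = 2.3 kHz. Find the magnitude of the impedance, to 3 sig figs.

ω = 2πf = 14450 rad/s
X_L = ωL = 8120 Ω
X_C = 1/(ωC) = 31700 Ω
Net reactance X = X_L − X_C = -23600 Ω
Z = 9690 − j23600 Ω
|Z| = √(9690² + 23600²) = 25500 Ω

25500 Ω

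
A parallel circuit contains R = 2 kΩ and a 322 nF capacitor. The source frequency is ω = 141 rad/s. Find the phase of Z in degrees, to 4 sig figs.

-5.188°

X_C = 1/(ωC) = 22030 Ω
Parallel: admittances add. Y = 1/R + jωC
Y = (0.0005000 + j4.54e-05) S
|Y| = 0.0005021 S → |Z| = 1/|Y| = 1992 Ω, ∠Z = −∠Y = -5.188°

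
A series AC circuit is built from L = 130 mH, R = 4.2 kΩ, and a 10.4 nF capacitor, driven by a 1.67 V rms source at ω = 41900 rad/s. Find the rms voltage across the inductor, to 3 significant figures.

X_L = ωL = 5450 Ω
X_C = 1/(ωC) = 2290 Ω
Net reactance X = X_L − X_C = 3150 Ω
Z = 4200 + j3150 Ω
|Z| = √(4200² + 3150²) = 5250 Ω
I = V/|Z| = 318 μA
V_L = I·|Z_L| = 0.000318 × 5450 = 1.73 V

1.73 V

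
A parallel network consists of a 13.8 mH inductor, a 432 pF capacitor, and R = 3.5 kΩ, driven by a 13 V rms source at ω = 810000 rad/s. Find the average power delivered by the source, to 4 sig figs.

48.29 mW

X_L = ωL = 11180 Ω
X_C = 1/(ωC) = 2858 Ω
Parallel: admittances add. Y = 1/R + 1/(jωL) + jωC
Y = (0.0002857 + j0.0002605) S
|Y| = 0.0003866 S → |Z| = 1/|Y| = 2587 Ω, ∠Z = −∠Y = -42.35°
I = V/|Z| = 5.026 mA
P = VI cos φ = 13 × 0.005026 × cos(-42.35°) = 48.29 mW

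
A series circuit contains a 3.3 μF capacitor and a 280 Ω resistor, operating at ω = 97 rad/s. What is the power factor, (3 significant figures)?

X_C = 1/(ωC) = 3120 Ω
Z = 280 − j3120 Ω
|Z| = √(280² + 3120²) = 3140 Ω
∠Z = arctan(-3120/280) = -84.9°
cos φ = cos(-84.9°) = 0.0893

0.0893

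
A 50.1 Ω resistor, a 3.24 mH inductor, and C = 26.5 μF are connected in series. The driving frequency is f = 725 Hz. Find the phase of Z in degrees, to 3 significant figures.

7.36°

ω = 2πf = 4555 rad/s
X_L = ωL = 14.8 Ω
X_C = 1/(ωC) = 8.28 Ω
Net reactance X = X_L − X_C = 6.48 Ω
Z = 50.1 + j6.48 Ω
|Z| = √(50.1² + 6.48²) = 50.5 Ω
∠Z = arctan(6.48/50.1) = 7.36°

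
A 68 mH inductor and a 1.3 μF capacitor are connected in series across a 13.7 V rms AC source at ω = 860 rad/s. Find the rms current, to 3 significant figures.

X_L = ωL = 58.5 Ω
X_C = 1/(ωC) = 894 Ω
Net reactance X = X_L − X_C = -836 Ω
Z = − j836 Ω
|Z| = √(0² + 836²) = 836 Ω
I = V/|Z| = 13.7/836 = 16.4 mA

16.4 mA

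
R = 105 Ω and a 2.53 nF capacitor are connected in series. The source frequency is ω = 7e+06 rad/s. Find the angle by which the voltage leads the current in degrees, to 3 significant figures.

X_C = 1/(ωC) = 56.5 Ω
Z = 105 − j56.5 Ω
|Z| = √(105² + 56.5²) = 119 Ω
∠Z = arctan(-56.5/105) = -28.3°

-28.3°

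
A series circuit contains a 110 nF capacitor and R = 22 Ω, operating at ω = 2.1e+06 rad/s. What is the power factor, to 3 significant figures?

0.981

X_C = 1/(ωC) = 4.33 Ω
Z = 22.0 − j4.33 Ω
|Z| = √(22.0² + 4.33²) = 22.4 Ω
∠Z = arctan(-4.33/22.0) = -11.1°
cos φ = cos(-11.1°) = 0.981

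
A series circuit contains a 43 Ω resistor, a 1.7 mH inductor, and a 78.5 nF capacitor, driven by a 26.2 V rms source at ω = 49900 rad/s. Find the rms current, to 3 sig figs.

X_L = ωL = 84.8 Ω
X_C = 1/(ωC) = 255 Ω
Net reactance X = X_L − X_C = -170 Ω
Z = 43.0 − j170 Ω
|Z| = √(43.0² + 170²) = 176 Ω
I = V/|Z| = 26.2/176 = 149 mA

149 mA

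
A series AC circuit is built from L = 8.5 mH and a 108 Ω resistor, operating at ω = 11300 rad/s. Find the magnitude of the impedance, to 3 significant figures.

145 Ω

X_L = ωL = 96.1 Ω
Z = 108 + j96.1 Ω
|Z| = √(108² + 96.1²) = 145 Ω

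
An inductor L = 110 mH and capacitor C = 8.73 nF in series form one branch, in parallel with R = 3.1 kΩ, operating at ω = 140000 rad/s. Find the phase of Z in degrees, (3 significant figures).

X_L = ωL = 15400 Ω
X_C = 1/(ωC) = 818 Ω
Branch 1: Z₁ = R = 3100 Ω
Branch 2 (series LC): Z₂ = j(X_L − X_C) = j14600 Ω
Parallel: Z = Z₁Z₂/(Z₁+Z₂), |Z| = 3030 Ω, ∠Z = 12.0°

12.0°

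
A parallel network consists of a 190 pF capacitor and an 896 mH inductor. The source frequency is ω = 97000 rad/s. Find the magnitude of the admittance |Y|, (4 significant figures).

6.924 μS

X_L = ωL = 86910 Ω
X_C = 1/(ωC) = 54260 Ω
Parallel: admittances add. Y = 1/(jωL) + jωC
Y = (0 + j6.924e-06) S
|Y| = 6.924e-06 S → |Z| = 1/|Y| = 144400 Ω, ∠Z = −∠Y = -90.00°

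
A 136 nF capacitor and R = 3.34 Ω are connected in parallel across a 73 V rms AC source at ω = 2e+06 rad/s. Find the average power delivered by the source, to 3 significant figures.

1.60 kW

X_C = 1/(ωC) = 3.68 Ω
Parallel: admittances add. Y = 1/R + jωC
Y = (0.299 + j0.272) S
|Y| = 0.405 S → |Z| = 1/|Y| = 2.47 Ω, ∠Z = −∠Y = -42.3°
I = V/|Z| = 29.5 A
P = VI cos φ = 73 × 29.5 × cos(-42.3°) = 1.60 kW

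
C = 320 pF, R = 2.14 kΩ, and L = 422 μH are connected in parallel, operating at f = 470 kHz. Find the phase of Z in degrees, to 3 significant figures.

ω = 2πf = 2.953e+06 rad/s
X_L = ωL = 1250 Ω
X_C = 1/(ωC) = 1060 Ω
Parallel: admittances add. Y = 1/R + 1/(jωL) + jωC
Y = (0.000467 + j0.000143) S
|Y| = 0.000489 S → |Z| = 1/|Y| = 2050 Ω, ∠Z = −∠Y = -17.0°

-17.0°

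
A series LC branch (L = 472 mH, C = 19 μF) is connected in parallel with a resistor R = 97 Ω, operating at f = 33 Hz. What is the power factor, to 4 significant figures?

ω = 2πf = 207.3 rad/s
X_L = ωL = 97.87 Ω
X_C = 1/(ωC) = 253.8 Ω
Branch 1: Z₁ = R = 97.00 Ω
Branch 2 (series LC): Z₂ = j(X_L − X_C) = −j156.0 Ω
Parallel: Z = Z₁Z₂/(Z₁+Z₂), |Z| = 82.37 Ω, ∠Z = -31.88°
cos φ = cos(-31.88°) = 0.8492

0.8492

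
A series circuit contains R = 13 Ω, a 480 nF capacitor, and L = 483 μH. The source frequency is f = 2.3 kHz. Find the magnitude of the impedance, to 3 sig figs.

ω = 2πf = 14450 rad/s
X_L = ωL = 6.98 Ω
X_C = 1/(ωC) = 144 Ω
Net reactance X = X_L − X_C = -137 Ω
Z = 13.0 − j137 Ω
|Z| = √(13.0² + 137²) = 138 Ω

138 Ω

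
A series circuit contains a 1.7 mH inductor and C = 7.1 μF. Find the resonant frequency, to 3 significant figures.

1.45 kHz

ω₀ = 1/√(LC) = 1/√(0.0017 × 7.1e-06) = 9102 rad/s
f₀ = ω₀/(2π) = 1.45 kHz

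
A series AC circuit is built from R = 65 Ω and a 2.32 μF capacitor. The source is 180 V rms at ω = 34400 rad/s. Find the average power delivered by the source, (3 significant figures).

481 W

X_C = 1/(ωC) = 12.5 Ω
Z = 65.0 − j12.5 Ω
|Z| = √(65.0² + 12.5²) = 66.2 Ω
∠Z = arctan(-12.5/65.0) = -10.9°
I = V/|Z| = 2.72 A
P = VI cos φ = 180 × 2.72 × cos(-10.9°) = 481 W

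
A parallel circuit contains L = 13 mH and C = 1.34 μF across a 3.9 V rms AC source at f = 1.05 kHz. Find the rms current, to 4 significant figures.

ω = 2πf = 6597 rad/s
X_L = ωL = 85.77 Ω
X_C = 1/(ωC) = 113.1 Ω
Parallel: admittances add. Y = 1/(jωL) + jωC
Y = (0 − j0.002819) S
|Y| = 0.002819 S → |Z| = 1/|Y| = 354.7 Ω, ∠Z = −∠Y = 90.00°
I = V/|Z| = 3.9/354.7 = 11.00 mA

11.00 mA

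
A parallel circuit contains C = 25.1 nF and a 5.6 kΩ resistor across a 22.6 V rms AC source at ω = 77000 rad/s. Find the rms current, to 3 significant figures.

43.9 mA

X_C = 1/(ωC) = 517 Ω
Parallel: admittances add. Y = 1/R + jωC
Y = (0.000179 + j0.00193) S
|Y| = 0.00194 S → |Z| = 1/|Y| = 515 Ω, ∠Z = −∠Y = -84.7°
I = V/|Z| = 22.6/515 = 43.9 mA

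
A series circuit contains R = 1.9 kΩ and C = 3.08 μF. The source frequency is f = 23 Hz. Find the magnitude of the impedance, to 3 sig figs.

2940 Ω

ω = 2πf = 144.5 rad/s
X_C = 1/(ωC) = 2250 Ω
Z = 1900 − j2250 Ω
|Z| = √(1900² + 2250²) = 2940 Ω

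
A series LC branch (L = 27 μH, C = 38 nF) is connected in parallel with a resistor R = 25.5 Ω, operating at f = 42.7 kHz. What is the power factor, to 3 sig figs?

0.963

ω = 2πf = 268300 rad/s
X_L = ωL = 7.24 Ω
X_C = 1/(ωC) = 98.1 Ω
Branch 1: Z₁ = R = 25.5 Ω
Branch 2 (series LC): Z₂ = j(X_L − X_C) = −j90.8 Ω
Parallel: Z = Z₁Z₂/(Z₁+Z₂), |Z| = 24.6 Ω, ∠Z = -15.7°
cos φ = cos(-15.7°) = 0.963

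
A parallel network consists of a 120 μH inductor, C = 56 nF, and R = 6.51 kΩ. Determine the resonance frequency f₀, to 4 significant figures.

ω₀ = 1/√(LC) = 1/√(0.00012 × 5.6e-08) = 385800 rad/s
f₀ = ω₀/(2π) = 61.40 kHz

61.40 kHz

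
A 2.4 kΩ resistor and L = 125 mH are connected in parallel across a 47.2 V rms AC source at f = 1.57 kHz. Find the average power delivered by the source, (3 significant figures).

928 mW

ω = 2πf = 9865 rad/s
X_L = ωL = 1230 Ω
Parallel: admittances add. Y = 1/R + 1/(jωL)
Y = (0.000417 − j0.000811) S
|Y| = 0.000912 S → |Z| = 1/|Y| = 1100 Ω, ∠Z = −∠Y = 62.8°
I = V/|Z| = 43.0 mA
P = VI cos φ = 47.2 × 0.0430 × cos(62.8°) = 928 mW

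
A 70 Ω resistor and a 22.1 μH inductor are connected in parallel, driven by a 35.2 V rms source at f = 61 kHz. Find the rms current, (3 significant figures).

4.19 A

ω = 2πf = 383300 rad/s
X_L = ωL = 8.47 Ω
Parallel: admittances add. Y = 1/R + 1/(jωL)
Y = (0.0143 − j0.118) S
|Y| = 0.119 S → |Z| = 1/|Y| = 8.41 Ω, ∠Z = −∠Y = 83.1°
I = V/|Z| = 35.2/8.41 = 4.19 A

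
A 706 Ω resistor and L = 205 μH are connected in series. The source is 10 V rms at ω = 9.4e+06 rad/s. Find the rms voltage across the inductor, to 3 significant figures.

9.39 V

X_L = ωL = 1930 Ω
Z = 706 + j1930 Ω
|Z| = √(706² + 1930²) = 2050 Ω
I = V/|Z| = 4.87 mA
V_L = I·|Z_L| = 0.00487 × 1930 = 9.39 V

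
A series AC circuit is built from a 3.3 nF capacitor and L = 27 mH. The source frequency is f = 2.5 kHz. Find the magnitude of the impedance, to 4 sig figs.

18870 Ω

ω = 2πf = 15710 rad/s
X_L = ωL = 424.1 Ω
X_C = 1/(ωC) = 19290 Ω
Net reactance X = X_L − X_C = -18870 Ω
Z = − j18870 Ω
|Z| = √(0² + 18870²) = 18870 Ω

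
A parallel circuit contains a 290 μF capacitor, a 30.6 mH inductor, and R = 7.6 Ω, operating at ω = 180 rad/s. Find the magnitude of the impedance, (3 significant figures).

5.42 Ω

X_L = ωL = 5.51 Ω
X_C = 1/(ωC) = 19.2 Ω
Parallel: admittances add. Y = 1/R + 1/(jωL) + jωC
Y = (0.132 − j0.129) S
|Y| = 0.185 S → |Z| = 1/|Y| = 5.42 Ω, ∠Z = −∠Y = 44.5°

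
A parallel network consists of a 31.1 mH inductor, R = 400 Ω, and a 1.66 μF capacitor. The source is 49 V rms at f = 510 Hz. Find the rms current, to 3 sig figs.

262 mA

ω = 2πf = 3204 rad/s
X_L = ωL = 99.7 Ω
X_C = 1/(ωC) = 188 Ω
Parallel: admittances add. Y = 1/R + 1/(jωL) + jωC
Y = (0.00250 − j0.00472) S
|Y| = 0.00534 S → |Z| = 1/|Y| = 187 Ω, ∠Z = −∠Y = 62.1°
I = V/|Z| = 49/187 = 262 mA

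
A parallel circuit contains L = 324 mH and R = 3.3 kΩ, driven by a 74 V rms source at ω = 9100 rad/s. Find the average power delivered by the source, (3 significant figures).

X_L = ωL = 2950 Ω
Parallel: admittances add. Y = 1/R + 1/(jωL)
Y = (0.000303 − j0.000339) S
|Y| = 0.000455 S → |Z| = 1/|Y| = 2200 Ω, ∠Z = −∠Y = 48.2°
I = V/|Z| = 33.7 mA
P = VI cos φ = 74 × 0.0337 × cos(48.2°) = 1.66 W

1.66 W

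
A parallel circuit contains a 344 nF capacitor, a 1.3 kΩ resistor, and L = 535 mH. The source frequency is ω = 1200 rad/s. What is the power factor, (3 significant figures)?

0.558

X_L = ωL = 642 Ω
X_C = 1/(ωC) = 2420 Ω
Parallel: admittances add. Y = 1/R + 1/(jωL) + jωC
Y = (0.000769 − j0.00114) S
|Y| = 0.00138 S → |Z| = 1/|Y| = 725 Ω, ∠Z = −∠Y = 56.1°
cos φ = cos(56.1°) = 0.558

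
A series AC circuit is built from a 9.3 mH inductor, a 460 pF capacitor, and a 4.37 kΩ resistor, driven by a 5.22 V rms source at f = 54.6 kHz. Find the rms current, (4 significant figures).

969.4 μA

ω = 2πf = 343100 rad/s
X_L = ωL = 3190 Ω
X_C = 1/(ωC) = 6337 Ω
Net reactance X = X_L − X_C = -3146 Ω
Z = 4370 − j3146 Ω
|Z| = √(4370² + 3146²) = 5385 Ω
I = V/|Z| = 5.22/5385 = 969.4 μA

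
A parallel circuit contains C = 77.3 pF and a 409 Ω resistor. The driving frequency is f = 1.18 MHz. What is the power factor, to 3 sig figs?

ω = 2πf = 7.414e+06 rad/s
X_C = 1/(ωC) = 1740 Ω
Parallel: admittances add. Y = 1/R + jωC
Y = (0.00244 + j0.000573) S
|Y| = 0.00251 S → |Z| = 1/|Y| = 398 Ω, ∠Z = −∠Y = -13.2°
cos φ = cos(-13.2°) = 0.974

0.974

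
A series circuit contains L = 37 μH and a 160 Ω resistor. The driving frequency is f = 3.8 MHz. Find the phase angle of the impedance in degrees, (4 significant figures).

ω = 2πf = 2.388e+07 rad/s
X_L = ωL = 883.4 Ω
Z = 160.0 + j883.4 Ω
|Z| = √(160.0² + 883.4²) = 897.8 Ω
∠Z = arctan(883.4/160.0) = 79.73°

79.73°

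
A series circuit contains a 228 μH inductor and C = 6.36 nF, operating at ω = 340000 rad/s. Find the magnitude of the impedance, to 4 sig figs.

384.9 Ω

X_L = ωL = 77.52 Ω
X_C = 1/(ωC) = 462.4 Ω
Net reactance X = X_L − X_C = -384.9 Ω
Z = − j384.9 Ω
|Z| = √(0² + 384.9²) = 384.9 Ω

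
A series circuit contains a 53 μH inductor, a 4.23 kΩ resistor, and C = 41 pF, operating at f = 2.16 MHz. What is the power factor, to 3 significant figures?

0.969

ω = 2πf = 1.357e+07 rad/s
X_L = ωL = 719 Ω
X_C = 1/(ωC) = 1800 Ω
Net reactance X = X_L − X_C = -1080 Ω
Z = 4230 − j1080 Ω
|Z| = √(4230² + 1080²) = 4370 Ω
∠Z = arctan(-1080/4230) = -14.3°
cos φ = cos(-14.3°) = 0.969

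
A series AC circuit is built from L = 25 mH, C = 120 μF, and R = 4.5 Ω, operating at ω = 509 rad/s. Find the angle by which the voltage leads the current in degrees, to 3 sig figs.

X_L = ωL = 12.7 Ω
X_C = 1/(ωC) = 16.4 Ω
Net reactance X = X_L − X_C = -3.65 Ω
Z = 4.50 − j3.65 Ω
|Z| = √(4.50² + 3.65²) = 5.79 Ω
∠Z = arctan(-3.65/4.50) = -39.0°

-39.0°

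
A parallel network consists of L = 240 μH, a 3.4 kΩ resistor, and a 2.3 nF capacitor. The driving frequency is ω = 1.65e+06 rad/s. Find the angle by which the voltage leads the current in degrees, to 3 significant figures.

-77.0°

X_L = ωL = 396 Ω
X_C = 1/(ωC) = 264 Ω
Parallel: admittances add. Y = 1/R + 1/(jωL) + jωC
Y = (0.000294 + j0.00127) S
|Y| = 0.00130 S → |Z| = 1/|Y| = 767 Ω, ∠Z = −∠Y = -77.0°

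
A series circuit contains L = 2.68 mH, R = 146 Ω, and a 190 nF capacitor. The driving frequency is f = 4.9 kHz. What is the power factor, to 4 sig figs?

0.8553

ω = 2πf = 30790 rad/s
X_L = ωL = 82.51 Ω
X_C = 1/(ωC) = 171.0 Ω
Net reactance X = X_L − X_C = -88.44 Ω
Z = 146.0 − j88.44 Ω
|Z| = √(146.0² + 88.44²) = 170.7 Ω
∠Z = arctan(-88.44/146.0) = -31.21°
cos φ = cos(-31.21°) = 0.8553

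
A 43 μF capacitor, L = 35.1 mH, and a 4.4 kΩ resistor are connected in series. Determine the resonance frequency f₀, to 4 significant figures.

129.5 Hz

ω₀ = 1/√(LC) = 1/√(0.0351 × 4.3e-05) = 814.0 rad/s
f₀ = ω₀/(2π) = 129.5 Hz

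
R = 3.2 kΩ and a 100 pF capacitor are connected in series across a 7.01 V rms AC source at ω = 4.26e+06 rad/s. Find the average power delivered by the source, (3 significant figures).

X_C = 1/(ωC) = 2350 Ω
Z = 3200 − j2350 Ω
|Z| = √(3200² + 2350²) = 3970 Ω
∠Z = arctan(-2350/3200) = -36.3°
I = V/|Z| = 1.77 mA
P = VI cos φ = 7.01 × 0.00177 × cos(-36.3°) = 9.98 mW

9.98 mW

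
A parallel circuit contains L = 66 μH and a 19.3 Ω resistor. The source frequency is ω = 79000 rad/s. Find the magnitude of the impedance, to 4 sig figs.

5.034 Ω

X_L = ωL = 5.214 Ω
Parallel: admittances add. Y = 1/R + 1/(jωL)
Y = (0.05181 − j0.1918) S
|Y| = 0.1987 S → |Z| = 1/|Y| = 5.034 Ω, ∠Z = −∠Y = 74.88°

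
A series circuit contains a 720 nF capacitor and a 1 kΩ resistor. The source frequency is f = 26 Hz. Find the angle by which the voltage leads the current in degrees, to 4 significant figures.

-83.29°

ω = 2πf = 163.4 rad/s
X_C = 1/(ωC) = 8502 Ω
Z = 1000 − j8502 Ω
|Z| = √(1000² + 8502²) = 8560 Ω
∠Z = arctan(-8502/1000) = -83.29°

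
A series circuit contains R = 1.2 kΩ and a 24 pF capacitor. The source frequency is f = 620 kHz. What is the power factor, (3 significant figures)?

ω = 2πf = 3.896e+06 rad/s
X_C = 1/(ωC) = 10700 Ω
Z = 1200 − j10700 Ω
|Z| = √(1200² + 10700²) = 10800 Ω
∠Z = arctan(-10700/1200) = -83.6°
cos φ = cos(-83.6°) = 0.111

0.111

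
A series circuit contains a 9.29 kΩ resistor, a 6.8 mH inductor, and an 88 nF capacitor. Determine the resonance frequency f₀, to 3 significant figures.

6.51 kHz

ω₀ = 1/√(LC) = 1/√(0.0068 × 8.8e-08) = 40880 rad/s
f₀ = ω₀/(2π) = 6.51 kHz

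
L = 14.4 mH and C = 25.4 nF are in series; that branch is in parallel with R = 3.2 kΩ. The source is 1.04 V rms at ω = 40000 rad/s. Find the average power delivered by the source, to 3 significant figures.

X_L = ωL = 576 Ω
X_C = 1/(ωC) = 984 Ω
Branch 1: Z₁ = R = 3200 Ω
Branch 2 (series LC): Z₂ = j(X_L − X_C) = −j408 Ω
Parallel: Z = Z₁Z₂/(Z₁+Z₂), |Z| = 405 Ω, ∠Z = -82.7°
I = V/|Z| = 2.57 mA
P = VI cos φ = 1.04 × 0.00257 × cos(-82.7°) = 338 μW

338 μW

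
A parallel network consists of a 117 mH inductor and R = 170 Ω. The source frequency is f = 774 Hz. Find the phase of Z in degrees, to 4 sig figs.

ω = 2πf = 4863 rad/s
X_L = ωL = 569.0 Ω
Parallel: admittances add. Y = 1/R + 1/(jωL)
Y = (0.005882 − j0.001757) S
|Y| = 0.006139 S → |Z| = 1/|Y| = 162.9 Ω, ∠Z = −∠Y = 16.63°

16.63°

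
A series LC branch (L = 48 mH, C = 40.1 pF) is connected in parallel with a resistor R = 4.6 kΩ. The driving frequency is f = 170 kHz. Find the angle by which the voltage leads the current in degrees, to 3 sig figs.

ω = 2πf = 1.068e+06 rad/s
X_L = ωL = 51300 Ω
X_C = 1/(ωC) = 23300 Ω
Branch 1: Z₁ = R = 4600 Ω
Branch 2 (series LC): Z₂ = j(X_L − X_C) = j27900 Ω
Parallel: Z = Z₁Z₂/(Z₁+Z₂), |Z| = 4540 Ω, ∠Z = 9.35°

9.35°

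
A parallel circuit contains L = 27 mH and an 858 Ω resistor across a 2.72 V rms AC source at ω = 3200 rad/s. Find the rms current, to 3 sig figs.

31.6 mA

X_L = ωL = 86.4 Ω
Parallel: admittances add. Y = 1/R + 1/(jωL)
Y = (0.00117 − j0.0116) S
|Y| = 0.0116 S → |Z| = 1/|Y| = 86.0 Ω, ∠Z = −∠Y = 84.2°
I = V/|Z| = 2.72/86.0 = 31.6 mA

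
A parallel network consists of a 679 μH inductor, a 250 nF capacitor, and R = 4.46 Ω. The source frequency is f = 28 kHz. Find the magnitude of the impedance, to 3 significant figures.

ω = 2πf = 175900 rad/s
X_L = ωL = 119 Ω
X_C = 1/(ωC) = 22.7 Ω
Parallel: admittances add. Y = 1/R + 1/(jωL) + jωC
Y = (0.224 + j0.0356) S
|Y| = 0.227 S → |Z| = 1/|Y| = 4.40 Ω, ∠Z = −∠Y = -9.02°

4.40 Ω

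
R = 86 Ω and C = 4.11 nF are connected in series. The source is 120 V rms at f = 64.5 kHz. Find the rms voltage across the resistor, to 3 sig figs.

17.0 V

ω = 2πf = 405300 rad/s
X_C = 1/(ωC) = 600 Ω
Z = 86.0 − j600 Ω
|Z| = √(86.0² + 600²) = 606 Ω
I = V/|Z| = 198 mA
V_R = I·|Z_R| = 0.198 × 86.0 = 17.0 V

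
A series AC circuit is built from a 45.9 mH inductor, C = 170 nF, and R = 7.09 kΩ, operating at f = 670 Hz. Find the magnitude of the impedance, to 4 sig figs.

ω = 2πf = 4210 rad/s
X_L = ωL = 193.2 Ω
X_C = 1/(ωC) = 1397 Ω
Net reactance X = X_L − X_C = -1204 Ω
Z = 7090 − j1204 Ω
|Z| = √(7090² + 1204²) = 7192 Ω

7192 Ω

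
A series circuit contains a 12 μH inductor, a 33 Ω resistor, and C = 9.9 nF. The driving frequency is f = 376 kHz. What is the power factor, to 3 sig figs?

0.916

ω = 2πf = 2.362e+06 rad/s
X_L = ωL = 28.3 Ω
X_C = 1/(ωC) = 42.8 Ω
Net reactance X = X_L − X_C = -14.4 Ω
Z = 33.0 − j14.4 Ω
|Z| = √(33.0² + 14.4²) = 36.0 Ω
∠Z = arctan(-14.4/33.0) = -23.6°
cos φ = cos(-23.6°) = 0.916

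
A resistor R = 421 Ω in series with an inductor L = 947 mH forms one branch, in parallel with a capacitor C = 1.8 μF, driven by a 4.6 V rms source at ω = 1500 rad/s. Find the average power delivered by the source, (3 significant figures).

X_L = ωL = 1420 Ω
X_C = 1/(ωC) = 370 Ω
Branch 1 (R+jX_L): Z₁ = 421 + j1420 Ω, |Z₁| = 1480 Ω
Branch 2 (−jX_C): Z₂ = −j370 Ω
Parallel: Z = Z₁Z₂/(Z₁+Z₂), |Z| = 485 Ω, ∠Z = -84.7°
I = V/|Z| = 9.48 mA
P = VI cos φ = 4.6 × 0.00948 × cos(-84.7°) = 4.06 mW

4.06 mW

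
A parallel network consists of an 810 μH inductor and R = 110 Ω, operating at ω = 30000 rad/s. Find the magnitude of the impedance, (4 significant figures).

X_L = ωL = 24.30 Ω
Parallel: admittances add. Y = 1/R + 1/(jωL)
Y = (0.009091 − j0.04115) S
|Y| = 0.04214 S → |Z| = 1/|Y| = 23.73 Ω, ∠Z = −∠Y = 77.54°

23.73 Ω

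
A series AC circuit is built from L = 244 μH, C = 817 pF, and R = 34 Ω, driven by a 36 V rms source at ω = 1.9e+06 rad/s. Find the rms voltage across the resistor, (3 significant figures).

6.66 V

X_L = ωL = 464 Ω
X_C = 1/(ωC) = 644 Ω
Net reactance X = X_L − X_C = -181 Ω
Z = 34.0 − j181 Ω
|Z| = √(34.0² + 181²) = 184 Ω
I = V/|Z| = 196 mA
V_R = I·|Z_R| = 0.196 × 34.0 = 6.66 V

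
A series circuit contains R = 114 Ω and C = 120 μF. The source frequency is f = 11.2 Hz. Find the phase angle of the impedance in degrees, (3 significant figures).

-46.1°

ω = 2πf = 70.37 rad/s
X_C = 1/(ωC) = 118 Ω
Z = 114 − j118 Ω
|Z| = √(114² + 118²) = 164 Ω
∠Z = arctan(-118/114) = -46.1°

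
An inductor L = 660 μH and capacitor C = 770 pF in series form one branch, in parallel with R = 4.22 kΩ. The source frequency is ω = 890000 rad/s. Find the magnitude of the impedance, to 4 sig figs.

853.8 Ω

X_L = ωL = 587.4 Ω
X_C = 1/(ωC) = 1459 Ω
Branch 1: Z₁ = R = 4220 Ω
Branch 2 (series LC): Z₂ = j(X_L − X_C) = −j871.8 Ω
Parallel: Z = Z₁Z₂/(Z₁+Z₂), |Z| = 853.8 Ω, ∠Z = -78.33°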